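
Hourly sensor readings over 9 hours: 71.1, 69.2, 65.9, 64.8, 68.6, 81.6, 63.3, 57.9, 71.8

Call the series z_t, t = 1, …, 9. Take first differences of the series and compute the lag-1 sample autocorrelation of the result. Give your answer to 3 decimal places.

First differences Δz: -1.9, -3.3, -1.1, 3.8, 13.0, -18.3, -5.4, 13.9
Mean of differences = 0.0875
Numerator Σ(Δz_t−Δz̄)(Δz_{t+1}−Δz̄) = -158.0389
Denominator Σ(Δz_t−Δz̄)² = 756.3488
r_1(Δz) = -158.0389 / 756.3488 = -0.209

-0.209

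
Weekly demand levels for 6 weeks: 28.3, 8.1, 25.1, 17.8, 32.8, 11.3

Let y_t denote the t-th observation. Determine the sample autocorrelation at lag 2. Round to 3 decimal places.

Mean ȳ = (28.3 + 8.1 + 25.1 + 17.8 + 32.8 + 11.3)/6 = 20.5667
Deviations from mean: 7.7333, -12.4667, 4.5333, -2.7667, 12.2333, -9.2667
Σ(y_t−ȳ)(y_{t+2}−ȳ) = (35.0578) + (34.4911) + (55.4578) + (25.6378) = 150.6444
Denominator Σ(y_t−ȳ)² = 478.9533
r_2 = 150.6444 / 478.9533 = 0.315

0.315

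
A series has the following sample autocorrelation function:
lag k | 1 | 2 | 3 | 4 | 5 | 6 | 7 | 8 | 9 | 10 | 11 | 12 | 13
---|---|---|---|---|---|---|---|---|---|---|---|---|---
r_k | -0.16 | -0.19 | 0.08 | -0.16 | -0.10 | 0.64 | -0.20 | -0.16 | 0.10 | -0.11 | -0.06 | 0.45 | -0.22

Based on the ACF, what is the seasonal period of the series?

6

The largest autocorrelation is r_6 = 0.64, with a weaker echo at lag 12 (0.45); the remaining lags stay at or below 0.10.
The dominant spike at lag 6 indicates a seasonal period of 6.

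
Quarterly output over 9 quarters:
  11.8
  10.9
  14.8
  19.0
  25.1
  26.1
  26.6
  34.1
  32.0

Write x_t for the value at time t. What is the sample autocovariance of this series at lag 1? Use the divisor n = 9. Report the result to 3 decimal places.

Mean x̄ = (11.8 + 10.9 + 14.8 + 19.0 + 25.1 + 26.1 + 26.6 + 34.1 + 32.0)/9 = 22.2667
Σ_{t=1}^{8}(x_t−x̄)(x_{t+1}−x̄) = 412.9056
γ_1 = 412.9056 / 9 = 45.878

45.878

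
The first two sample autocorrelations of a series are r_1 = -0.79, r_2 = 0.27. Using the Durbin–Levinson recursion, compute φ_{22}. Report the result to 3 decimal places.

-0.942

φ_{22} = (r_2 − r_1²) / (1 − r_1²)
r_1² = (-0.79)² = 0.6241
Numerator = 0.27 − 0.6241 = -0.3541; denominator = 1 − 0.6241 = 0.3759
φ_{22} = -0.3541 / 0.3759 = -0.942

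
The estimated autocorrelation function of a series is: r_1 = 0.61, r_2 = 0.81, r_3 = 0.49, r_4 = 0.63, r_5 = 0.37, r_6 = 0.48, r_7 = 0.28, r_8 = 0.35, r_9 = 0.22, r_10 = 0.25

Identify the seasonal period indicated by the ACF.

2

The largest autocorrelation is r_2 = 0.81, with a weaker echo at lag 4 (0.63); the remaining lags stay at or below 0.61.
The dominant spike at lag 2 indicates a seasonal period of 2.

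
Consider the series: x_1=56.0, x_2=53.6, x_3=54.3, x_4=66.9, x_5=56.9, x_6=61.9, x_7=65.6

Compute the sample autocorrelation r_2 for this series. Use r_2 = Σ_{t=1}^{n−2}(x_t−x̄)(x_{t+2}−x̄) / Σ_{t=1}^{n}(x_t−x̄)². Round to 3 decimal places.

-0.057

Mean x̄ = (56.0 + 53.6 + 54.3 + 66.9 + 56.9 + 61.9 + 65.6)/7 = 59.3143
Deviations from mean: -3.3143, -5.7143, -5.0143, 7.5857, -2.4143, 2.5857, 6.2857
Σ(x_t−x̄)(x_{t+2}−x̄) = (16.6188) + (-43.3469) + (12.1059) + (19.6145) + (-15.1755) = -10.1833
Denominator Σ(x_t−x̄)² = 178.3486
r_2 = -10.1833 / 178.3486 = -0.057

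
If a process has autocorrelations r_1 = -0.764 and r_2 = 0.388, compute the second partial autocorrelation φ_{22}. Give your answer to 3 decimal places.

-0.470

φ_{22} = (r_2 − r_1²) / (1 − r_1²)
r_1² = (-0.764)² = 0.583696
Numerator = 0.388 − 0.5837 = -0.1957; denominator = 1 − 0.5837 = 0.4163
φ_{22} = -0.1957 / 0.4163 = -0.470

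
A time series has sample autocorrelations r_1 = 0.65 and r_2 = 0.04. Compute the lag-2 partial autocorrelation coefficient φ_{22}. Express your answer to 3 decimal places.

φ_{22} = (r_2 − r_1²) / (1 − r_1²)
r_1² = (0.65)² = 0.4225
Numerator = 0.04 − 0.4225 = -0.3825; denominator = 1 − 0.4225 = 0.5775
φ_{22} = -0.3825 / 0.5775 = -0.662

-0.662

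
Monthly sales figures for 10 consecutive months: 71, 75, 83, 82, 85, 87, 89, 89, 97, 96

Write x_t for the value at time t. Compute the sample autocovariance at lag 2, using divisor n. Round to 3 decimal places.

Mean x̄ = (71 + 75 + 83 + 82 + 85 + 87 + 89 + 89 + 97 + 96)/10 = 85.4000
Σ_{t=1}^{8}(x_t−x̄)(x_{t+2}−x̄) = 149.6800
γ_2 = 149.6800 / 10 = 14.968

14.968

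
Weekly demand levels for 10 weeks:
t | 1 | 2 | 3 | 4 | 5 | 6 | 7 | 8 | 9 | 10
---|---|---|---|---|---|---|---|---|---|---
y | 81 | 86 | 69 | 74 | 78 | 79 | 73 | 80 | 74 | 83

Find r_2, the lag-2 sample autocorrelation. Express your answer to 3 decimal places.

Mean ȳ = (81 + 86 + 69 + 74 + 78 + 79 + 73 + 80 + 74 + 83)/10 = 77.7000
Numerator Σ_{t=1}^{8}(y_t−ȳ)(y_{t+2}−ȳ) = -35.6800
Denominator Σ(y_t−ȳ)² = 240.1000
r_2 = -35.6800 / 240.1000 = -0.149

-0.149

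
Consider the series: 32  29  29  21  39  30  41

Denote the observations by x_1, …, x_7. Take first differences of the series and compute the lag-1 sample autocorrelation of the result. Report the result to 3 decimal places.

-0.698

First differences Δx: -3, 0, -8, 18, -9, 11
Mean of differences = 1.5000
Numerator Σ(Δx_t−Δx̄)(Δx_{t+1}−Δx̄) = -408.7500
Denominator Σ(Δx_t−Δx̄)² = 585.5000
r_1(Δx) = -408.7500 / 585.5000 = -0.698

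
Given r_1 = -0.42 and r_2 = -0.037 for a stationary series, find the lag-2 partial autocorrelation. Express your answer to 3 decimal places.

φ_{22} = (r_2 − r_1²) / (1 − r_1²)
r_1² = (-0.42)² = 0.1764
Numerator = -0.037 − 0.1764 = -0.2134; denominator = 1 − 0.1764 = 0.8236
φ_{22} = -0.2134 / 0.8236 = -0.259

-0.259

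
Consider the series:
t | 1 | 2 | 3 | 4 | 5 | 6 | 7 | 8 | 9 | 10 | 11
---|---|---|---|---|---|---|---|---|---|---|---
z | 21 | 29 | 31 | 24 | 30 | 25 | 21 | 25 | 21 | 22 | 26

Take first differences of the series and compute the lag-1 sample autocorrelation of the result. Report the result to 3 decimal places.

-0.327

First differences Δz: 8, 2, -7, 6, -5, -4, 4, -4, 1, 4
Mean of differences = 0.5000
Numerator Σ(Δz_t−Δz̄)(Δz_{t+1}−Δz̄) = -78.7500
Denominator Σ(Δz_t−Δz̄)² = 240.5000
r_1(Δz) = -78.7500 / 240.5000 = -0.327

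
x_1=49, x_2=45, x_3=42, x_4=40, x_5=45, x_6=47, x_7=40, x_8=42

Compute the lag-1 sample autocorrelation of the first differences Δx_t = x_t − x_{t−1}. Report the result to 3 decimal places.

First differences Δx: -4, -3, -2, 5, 2, -7, 2
Mean of differences = -1.0000
Numerator Σ(Δx_t−Δx̄)(Δx_{t+1}−Δx̄) = -16.0000
Denominator Σ(Δx_t−Δx̄)² = 104.0000
r_1(Δx) = -16.0000 / 104.0000 = -0.154

-0.154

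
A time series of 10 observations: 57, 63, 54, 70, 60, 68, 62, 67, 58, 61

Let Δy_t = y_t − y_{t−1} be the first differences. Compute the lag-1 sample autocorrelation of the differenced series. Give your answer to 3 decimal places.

-0.854

First differences Δy: 6, -9, 16, -10, 8, -6, 5, -9, 3
Mean of differences = 0.4444
Numerator Σ(Δy_t−Δȳ)(Δy_{t+1}−Δȳ) = -585.9753
Denominator Σ(Δy_t−Δȳ)² = 686.2222
r_1(Δy) = -585.9753 / 686.2222 = -0.854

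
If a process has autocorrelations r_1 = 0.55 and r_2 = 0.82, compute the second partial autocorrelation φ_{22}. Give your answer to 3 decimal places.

φ_{22} = (r_2 − r_1²) / (1 − r_1²)
r_1² = (0.55)² = 0.3025
Numerator = 0.82 − 0.3025 = 0.5175; denominator = 1 − 0.3025 = 0.6975
φ_{22} = 0.5175 / 0.6975 = 0.742

0.742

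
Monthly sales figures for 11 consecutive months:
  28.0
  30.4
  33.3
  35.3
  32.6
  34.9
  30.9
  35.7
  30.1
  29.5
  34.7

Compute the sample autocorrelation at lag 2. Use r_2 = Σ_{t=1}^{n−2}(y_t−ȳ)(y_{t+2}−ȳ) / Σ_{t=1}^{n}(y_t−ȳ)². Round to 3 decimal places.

Mean ȳ = (28.0 + 30.4 + 33.3 + 35.3 + 32.6 + 34.9 + 30.9 + 35.7 + 30.1 + 29.5 + 34.7)/11 = 32.3091
Numerator Σ_{t=1}^{9}(y_t−ȳ)(y_{t+2}−ȳ) = -5.2611
Denominator Σ(y_t−ȳ)² = 70.9091
r_2 = -5.2611 / 70.9091 = -0.074

-0.074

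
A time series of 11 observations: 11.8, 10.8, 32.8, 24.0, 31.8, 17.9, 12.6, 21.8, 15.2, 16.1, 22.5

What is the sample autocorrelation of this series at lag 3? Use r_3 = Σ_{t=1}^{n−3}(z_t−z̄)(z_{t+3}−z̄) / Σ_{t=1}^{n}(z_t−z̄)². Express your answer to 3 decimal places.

-0.228

Mean z̄ = (11.8 + 10.8 + 32.8 + 24.0 + 31.8 + 17.9 + 12.6 + 21.8 + 15.2 + 16.1 + 22.5)/11 = 19.7545
Numerator Σ_{t=1}^{8}(z_t−z̄)(z_{t+3}−z̄) = -131.3526
Denominator Σ(z_t−z̄)² = 577.2073
r_3 = -131.3526 / 577.2073 = -0.228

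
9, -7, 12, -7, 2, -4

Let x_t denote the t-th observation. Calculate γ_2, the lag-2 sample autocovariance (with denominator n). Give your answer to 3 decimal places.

Mean x̄ = (9 − 7 + 12 − 7 + 2 − 4)/6 = 0.8333
Deviations: 8.1667, -7.8333, 11.1667, -7.8333, 1.1667, -4.8333
Σ_{t=1}^{4}(x_t−x̄)(x_{t+2}−x̄) = 203.4444
γ_2 = 203.4444 / 6 = 33.907

33.907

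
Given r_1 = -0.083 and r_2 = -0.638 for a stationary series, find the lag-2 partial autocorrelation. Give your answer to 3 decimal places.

φ_{22} = (r_2 − r_1²) / (1 − r_1²)
r_1² = (-0.083)² = 0.006889
Numerator = -0.638 − 0.0069 = -0.6449; denominator = 1 − 0.0069 = 0.9931
φ_{22} = -0.6449 / 0.9931 = -0.649

-0.649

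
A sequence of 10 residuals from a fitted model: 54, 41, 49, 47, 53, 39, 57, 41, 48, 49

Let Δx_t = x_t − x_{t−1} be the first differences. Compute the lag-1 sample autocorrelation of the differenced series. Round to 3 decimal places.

-0.782

First differences Δx: -13, 8, -2, 6, -14, 18, -16, 7, 1
Mean of differences = -0.5556
Numerator Σ(Δx_t−Δx̄)(Δx_{t+1}−Δx̄) = -857.4198
Denominator Σ(Δx_t−Δx̄)² = 1096.2222
r_1(Δx) = -857.4198 / 1096.2222 = -0.782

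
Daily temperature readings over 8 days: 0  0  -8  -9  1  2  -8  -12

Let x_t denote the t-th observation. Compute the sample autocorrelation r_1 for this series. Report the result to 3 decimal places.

Mean x̄ = (0 + 0 − 8 − 9 + 1 + 2 − 8 − 12)/8 = -4.2500
Deviations from mean: 4.2500, 4.2500, -3.7500, -4.7500, 5.2500, 6.2500, -3.7500, -7.7500
Σ(x_t−x̄)(x_{t+1}−x̄) = (18.0625) + (-15.9375) + (17.8125) + (-24.9375) + (32.8125) + (-23.4375) + (29.0625) = 33.4375
Denominator Σ(x_t−x̄)² = 213.5000
r_1 = 33.4375 / 213.5000 = 0.157

0.157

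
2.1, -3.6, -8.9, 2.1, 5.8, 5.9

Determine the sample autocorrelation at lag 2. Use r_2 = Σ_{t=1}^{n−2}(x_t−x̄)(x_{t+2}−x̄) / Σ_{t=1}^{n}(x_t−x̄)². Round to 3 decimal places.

-0.372

Mean x̄ = (2.1 − 3.6 − 8.9 + 2.1 + 5.8 + 5.9)/6 = 0.5667
Deviations from mean: 1.5333, -4.1667, -9.4667, 1.5333, 5.2333, 5.3333
Σ(x_t−x̄)(x_{t+2}−x̄) = (-14.5156) + (-6.3889) + (-49.5422) + (8.1778) = -62.2689
Denominator Σ(x_t−x̄)² = 167.5133
r_2 = -62.2689 / 167.5133 = -0.372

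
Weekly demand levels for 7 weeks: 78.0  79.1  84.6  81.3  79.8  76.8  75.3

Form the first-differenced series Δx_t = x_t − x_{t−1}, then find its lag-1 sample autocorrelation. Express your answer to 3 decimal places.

First differences Δx: 1.1, 5.5, -3.3, -1.5, -3.0, -1.5
Mean of differences = -0.4500
Numerator Σ(Δx_t−Δx̄)(Δx_{t+1}−Δx̄) = 0.6125
Denominator Σ(Δx_t−Δx̄)² = 54.6350
r_1(Δx) = 0.6125 / 54.6350 = 0.011

0.011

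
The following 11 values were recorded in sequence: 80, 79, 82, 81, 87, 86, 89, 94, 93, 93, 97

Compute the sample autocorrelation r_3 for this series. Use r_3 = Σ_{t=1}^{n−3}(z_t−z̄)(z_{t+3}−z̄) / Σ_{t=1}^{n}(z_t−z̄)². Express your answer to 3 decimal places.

Mean z̄ = (80 + 79 + 82 + 81 + 87 + 86 + 89 + 94 + 93 + 93 + 97)/11 = 87.3636
Numerator Σ_{t=1}^{8}(z_t−z̄)(z_{t+3}−z̄) = 109.8760
Denominator Σ(z_t−z̄)² = 398.5455
r_3 = 109.8760 / 398.5455 = 0.276

0.276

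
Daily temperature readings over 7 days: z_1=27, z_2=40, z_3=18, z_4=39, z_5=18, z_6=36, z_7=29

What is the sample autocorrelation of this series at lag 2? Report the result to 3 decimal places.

Mean z̄ = (27 + 40 + 18 + 39 + 18 + 36 + 29)/7 = 29.5714
Deviations from mean: -2.5714, 10.4286, -11.5714, 9.4286, -11.5714, 6.4286, -0.5714
Numerator Σ_{t=1}^{5}(z_t−z̄)(z_{t+2}−z̄) = 329.2041
Denominator Σ(z_t−z̄)² = 513.7143
r_2 = 329.2041 / 513.7143 = 0.641

0.641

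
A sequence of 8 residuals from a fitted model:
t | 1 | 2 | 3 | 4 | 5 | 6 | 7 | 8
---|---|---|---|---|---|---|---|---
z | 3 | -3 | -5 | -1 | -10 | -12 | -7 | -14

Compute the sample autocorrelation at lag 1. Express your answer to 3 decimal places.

0.226

Mean z̄ = (3 − 3 − 5 − 1 − 10 − 12 − 7 − 14)/8 = -6.1250
Deviations from mean: 9.1250, 3.1250, 1.1250, 5.1250, -3.8750, -5.8750, -0.8750, -7.8750
Σ(z_t−z̄)(z_{t+1}−z̄) = (28.5156) + (3.5156) + (5.7656) + (-19.8594) + (22.7656) + (5.1406) + (6.8906) = 52.7344
Denominator Σ(z_t−z̄)² = 232.8750
r_1 = 52.7344 / 232.8750 = 0.226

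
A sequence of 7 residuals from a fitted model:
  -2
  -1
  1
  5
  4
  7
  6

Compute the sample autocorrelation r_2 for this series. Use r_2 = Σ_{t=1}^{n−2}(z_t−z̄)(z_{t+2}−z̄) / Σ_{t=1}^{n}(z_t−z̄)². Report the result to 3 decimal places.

Mean z̄ = (-2 − 1 + 1 + 5 + 4 + 7 + 6)/7 = 2.8571
Deviations from mean: -4.8571, -3.8571, -1.8571, 2.1429, 1.1429, 4.1429, 3.1429
Σ(z_t−z̄)(z_{t+2}−z̄) = (9.0204) + (-8.2653) + (-2.1224) + (8.8776) + (3.5918) = 11.1020
Denominator Σ(z_t−z̄)² = 74.8571
r_2 = 11.1020 / 74.8571 = 0.148

0.148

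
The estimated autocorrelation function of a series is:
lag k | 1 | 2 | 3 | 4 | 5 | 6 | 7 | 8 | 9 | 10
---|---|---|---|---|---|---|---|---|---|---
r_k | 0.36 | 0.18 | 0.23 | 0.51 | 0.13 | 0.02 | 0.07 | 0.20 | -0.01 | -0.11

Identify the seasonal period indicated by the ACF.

4

The largest autocorrelation is r_4 = 0.51; the remaining lags stay at or below 0.36. The elevated value at lag 1 (0.36), dropping to 0.18 at lag 2, reflects decaying short-term dependence rather than seasonality.
The dominant spike at lag 4 indicates a seasonal period of 4.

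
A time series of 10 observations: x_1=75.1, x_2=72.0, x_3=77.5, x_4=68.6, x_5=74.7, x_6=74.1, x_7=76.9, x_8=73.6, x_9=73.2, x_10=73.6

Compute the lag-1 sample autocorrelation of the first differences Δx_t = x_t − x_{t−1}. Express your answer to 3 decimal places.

-0.761

First differences Δx: -3.1, 5.5, -8.9, 6.1, -0.6, 2.8, -3.3, -0.4, 0.4
Mean of differences = -0.1667
Numerator Σ(Δx_t−Δx̄)(Δx_{t+1}−Δx̄) = -133.5378
Denominator Σ(Δx_t−Δx̄)² = 175.4400
r_1(Δx) = -133.5378 / 175.4400 = -0.761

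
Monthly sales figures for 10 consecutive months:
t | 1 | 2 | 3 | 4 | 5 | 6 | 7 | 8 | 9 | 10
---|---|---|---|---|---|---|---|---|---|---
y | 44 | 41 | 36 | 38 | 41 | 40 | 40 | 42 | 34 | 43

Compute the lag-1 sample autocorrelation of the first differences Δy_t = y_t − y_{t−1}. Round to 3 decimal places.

First differences Δy: -3, -5, 2, 3, -1, 0, 2, -8, 9
Mean of differences = -0.1111
Numerator Σ(Δy_t−Δȳ)(Δy_{t+1}−Δȳ) = -80.7901
Denominator Σ(Δy_t−Δȳ)² = 196.8889
r_1(Δy) = -80.7901 / 196.8889 = -0.410

-0.410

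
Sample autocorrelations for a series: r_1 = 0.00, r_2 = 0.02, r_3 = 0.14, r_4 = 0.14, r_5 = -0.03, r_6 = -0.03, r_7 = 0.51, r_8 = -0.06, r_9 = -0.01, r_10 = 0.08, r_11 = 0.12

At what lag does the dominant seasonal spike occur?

The largest autocorrelation is r_7 = 0.51; the remaining lags stay at or below 0.14.
The dominant spike at lag 7 indicates a seasonal period of 7.

7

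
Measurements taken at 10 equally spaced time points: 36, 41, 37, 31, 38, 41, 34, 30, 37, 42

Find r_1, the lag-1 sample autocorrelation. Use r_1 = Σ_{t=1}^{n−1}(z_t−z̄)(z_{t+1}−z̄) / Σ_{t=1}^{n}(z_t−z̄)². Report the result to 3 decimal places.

0.005

Mean z̄ = (36 + 41 + 37 + 31 + 38 + 41 + 34 + 30 + 37 + 42)/10 = 36.7000
Numerator Σ_{t=1}^{9}(z_t−z̄)(z_{t+1}−z̄) = 0.8100
Denominator Σ(z_t−z̄)² = 152.1000
r_1 = 0.8100 / 152.1000 = 0.005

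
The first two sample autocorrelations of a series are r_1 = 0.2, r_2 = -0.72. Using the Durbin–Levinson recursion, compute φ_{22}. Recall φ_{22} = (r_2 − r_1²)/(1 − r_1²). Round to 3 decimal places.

φ_{22} = (r_2 − r_1²) / (1 − r_1²)
r_1² = (0.2)² = 0.04
Numerator = -0.72 − 0.0400 = -0.7600; denominator = 1 − 0.0400 = 0.9600
φ_{22} = -0.7600 / 0.9600 = -0.792

-0.792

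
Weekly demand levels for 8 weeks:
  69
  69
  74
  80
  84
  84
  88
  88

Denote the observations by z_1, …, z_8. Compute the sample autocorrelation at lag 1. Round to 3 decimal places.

Mean z̄ = (69 + 69 + 74 + 80 + 84 + 84 + 88 + 88)/8 = 79.5000
Deviations from mean: -10.5000, -10.5000, -5.5000, 0.5000, 4.5000, 4.5000, 8.5000, 8.5000
Numerator Σ_{t=1}^{7}(z_t−z̄)(z_{t+1}−z̄) = 298.2500
Denominator Σ(z_t−z̄)² = 436.0000
r_1 = 298.2500 / 436.0000 = 0.684

0.684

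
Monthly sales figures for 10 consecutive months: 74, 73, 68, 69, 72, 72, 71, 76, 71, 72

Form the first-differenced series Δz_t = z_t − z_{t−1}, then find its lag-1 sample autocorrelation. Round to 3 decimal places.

-0.371

First differences Δz: -1, -5, 1, 3, 0, -1, 5, -5, 1
Mean of differences = -0.2222
Numerator Σ(Δz_t−Δz̄)(Δz_{t+1}−Δz̄) = -32.4938
Denominator Σ(Δz_t−Δz̄)² = 87.5556
r_1(Δz) = -32.4938 / 87.5556 = -0.371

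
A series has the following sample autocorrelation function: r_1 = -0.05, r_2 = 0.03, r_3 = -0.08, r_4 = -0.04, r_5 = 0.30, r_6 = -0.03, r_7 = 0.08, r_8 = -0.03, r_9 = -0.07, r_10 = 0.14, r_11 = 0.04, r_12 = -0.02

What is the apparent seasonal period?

5

The largest autocorrelation is r_5 = 0.30; the remaining lags stay at or below 0.14.
The dominant spike at lag 5 indicates a seasonal period of 5.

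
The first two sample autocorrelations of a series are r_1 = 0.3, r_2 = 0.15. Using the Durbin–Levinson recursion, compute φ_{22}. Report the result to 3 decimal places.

0.066

φ_{22} = (r_2 − r_1²) / (1 − r_1²)
r_1² = (0.3)² = 0.09
Numerator = 0.15 − 0.0900 = 0.0600; denominator = 1 − 0.0900 = 0.9100
φ_{22} = 0.0600 / 0.9100 = 0.066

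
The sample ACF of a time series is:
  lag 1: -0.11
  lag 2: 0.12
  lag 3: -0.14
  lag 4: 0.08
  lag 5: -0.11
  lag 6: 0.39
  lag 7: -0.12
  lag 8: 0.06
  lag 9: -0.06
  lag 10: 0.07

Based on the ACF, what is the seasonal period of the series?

6

The largest autocorrelation is r_6 = 0.39; the remaining lags stay at or below 0.12.
The dominant spike at lag 6 indicates a seasonal period of 6.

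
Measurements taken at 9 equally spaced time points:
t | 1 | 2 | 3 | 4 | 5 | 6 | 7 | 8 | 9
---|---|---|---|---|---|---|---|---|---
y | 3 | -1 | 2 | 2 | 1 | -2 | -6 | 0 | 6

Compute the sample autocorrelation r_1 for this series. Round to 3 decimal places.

Mean ȳ = (3 − 1 + 2 + 2 + 1 − 2 − 6 + 0 + 6)/9 = 0.5556
Numerator Σ_{t=1}^{8}(y_t−ȳ)(y_{t+1}−ȳ) = 12.9136
Denominator Σ(y_t−ȳ)² = 92.2222
r_1 = 12.9136 / 92.2222 = 0.140

0.140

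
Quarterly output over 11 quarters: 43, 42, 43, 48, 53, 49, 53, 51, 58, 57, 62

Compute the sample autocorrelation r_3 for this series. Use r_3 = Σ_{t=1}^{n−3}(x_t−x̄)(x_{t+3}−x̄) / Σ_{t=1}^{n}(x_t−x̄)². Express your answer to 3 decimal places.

0.031

Mean x̄ = (43 + 42 + 43 + 48 + 53 + 49 + 53 + 51 + 58 + 57 + 62)/11 = 50.8182
Numerator Σ_{t=1}^{8}(x_t−x̄)(x_{t+3}−x̄) = 13.7190
Denominator Σ(x_t−x̄)² = 435.6364
r_3 = 13.7190 / 435.6364 = 0.031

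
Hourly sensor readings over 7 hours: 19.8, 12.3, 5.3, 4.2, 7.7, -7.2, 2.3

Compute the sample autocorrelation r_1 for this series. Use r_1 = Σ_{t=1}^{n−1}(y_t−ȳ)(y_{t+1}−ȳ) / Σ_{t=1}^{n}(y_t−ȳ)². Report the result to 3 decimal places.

Mean ȳ = (19.8 + 12.3 + 5.3 + 4.2 + 7.7 − 7.2 + 2.3)/7 = 6.3429
Σ(y_t−ȳ)(y_{t+1}−ȳ) = (80.1661) + (-6.2124) + (2.2347) + (-2.9082) + (-18.3796) + (54.7518) = 109.6524
Denominator Σ(y_t−ȳ)² = 423.8571
r_1 = 109.6524 / 423.8571 = 0.259

0.259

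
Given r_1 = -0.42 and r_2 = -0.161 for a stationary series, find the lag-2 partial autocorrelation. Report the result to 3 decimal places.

φ_{22} = (r_2 − r_1²) / (1 − r_1²)
r_1² = (-0.42)² = 0.1764
Numerator = -0.161 − 0.1764 = -0.3374; denominator = 1 − 0.1764 = 0.8236
φ_{22} = -0.3374 / 0.8236 = -0.410

-0.410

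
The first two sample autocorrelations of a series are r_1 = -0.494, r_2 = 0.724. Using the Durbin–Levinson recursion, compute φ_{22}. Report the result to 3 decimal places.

0.635

φ_{22} = (r_2 − r_1²) / (1 − r_1²)
r_1² = (-0.494)² = 0.244036
Numerator = 0.724 − 0.2440 = 0.4800; denominator = 1 − 0.2440 = 0.7560
φ_{22} = 0.4800 / 0.7560 = 0.635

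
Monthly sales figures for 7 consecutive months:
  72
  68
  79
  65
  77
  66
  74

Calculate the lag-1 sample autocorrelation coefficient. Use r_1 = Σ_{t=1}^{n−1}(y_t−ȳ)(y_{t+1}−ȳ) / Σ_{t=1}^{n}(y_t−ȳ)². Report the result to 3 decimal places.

Mean ȳ = (72 + 68 + 79 + 65 + 77 + 66 + 74)/7 = 71.5714
Deviations from mean: 0.4286, -3.5714, 7.4286, -6.5714, 5.4286, -5.5714, 2.4286
Σ(y_t−ȳ)(y_{t+1}−ȳ) = (-1.5306) + (-26.5306) + (-48.8163) + (-35.6735) + (-30.2449) + (-13.5306) = -156.3265
Denominator Σ(y_t−ȳ)² = 177.7143
r_1 = -156.3265 / 177.7143 = -0.880

-0.880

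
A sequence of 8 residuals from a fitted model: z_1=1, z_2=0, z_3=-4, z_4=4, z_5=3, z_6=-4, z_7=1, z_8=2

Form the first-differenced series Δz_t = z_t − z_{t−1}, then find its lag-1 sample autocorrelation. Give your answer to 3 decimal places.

First differences Δz: -1, -4, 8, -1, -7, 5, 1
Mean of differences = 0.1429
Numerator Σ(Δz_t−Δz̄)(Δz_{t+1}−Δz̄) = -59.1633
Denominator Σ(Δz_t−Δz̄)² = 156.8571
r_1(Δz) = -59.1633 / 156.8571 = -0.377

-0.377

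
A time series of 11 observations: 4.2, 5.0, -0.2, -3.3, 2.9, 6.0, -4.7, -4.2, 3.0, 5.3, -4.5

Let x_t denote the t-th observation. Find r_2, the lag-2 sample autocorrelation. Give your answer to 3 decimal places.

-0.682

Mean x̄ = (4.2 + 5.0 − 0.2 − 3.3 + 2.9 + 6.0 − 4.7 − 4.2 + 3.0 + 5.3 − 4.5)/11 = 0.8636
Numerator Σ_{t=1}^{9}(x_t−x̄)(x_{t+2}−x̄) = -127.4699
Denominator Σ(x_t−x̄)² = 186.8455
r_2 = -127.4699 / 186.8455 = -0.682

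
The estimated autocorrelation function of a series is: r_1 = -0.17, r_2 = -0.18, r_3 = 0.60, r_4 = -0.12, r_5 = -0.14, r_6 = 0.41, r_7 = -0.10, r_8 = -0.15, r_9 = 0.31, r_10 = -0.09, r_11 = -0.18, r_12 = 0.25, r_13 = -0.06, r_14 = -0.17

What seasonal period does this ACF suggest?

The largest autocorrelation is r_3 = 0.60, with weaker echoes at lags 6 (0.41), 9 (0.31) and 12 (0.25); the remaining lags stay at or below -0.06.
The dominant spike at lag 3 indicates a seasonal period of 3.

3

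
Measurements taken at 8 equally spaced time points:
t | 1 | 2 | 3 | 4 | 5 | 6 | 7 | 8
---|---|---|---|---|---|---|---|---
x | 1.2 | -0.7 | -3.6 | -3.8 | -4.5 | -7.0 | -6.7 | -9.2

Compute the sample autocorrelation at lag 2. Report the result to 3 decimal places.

Mean x̄ = (1.2 − 0.7 − 3.6 − 3.8 − 4.5 − 7.0 − 6.7 − 9.2)/8 = -4.2875
Deviations from mean: 5.4875, 3.5875, 0.6875, 0.4875, -0.2125, -2.7125, -2.4125, -4.9125
Σ(x_t−x̄)(x_{t+2}−x̄) = (3.7727) + (1.7489) + (-0.1461) + (-1.3223) + (0.5127) + (13.3252) = 17.8909
Denominator Σ(x_t−x̄)² = 81.0488
r_2 = 17.8909 / 81.0488 = 0.221

0.221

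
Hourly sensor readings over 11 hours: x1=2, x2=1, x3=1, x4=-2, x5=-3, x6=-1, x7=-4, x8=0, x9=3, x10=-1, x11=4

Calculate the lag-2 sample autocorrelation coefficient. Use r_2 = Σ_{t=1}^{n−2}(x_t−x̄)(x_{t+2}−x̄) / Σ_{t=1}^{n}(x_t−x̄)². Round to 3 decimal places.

Mean x̄ = (2 + 1 + 1 − 2 − 3 − 1 − 4 + 0 + 3 − 1 + 4)/11 = 0.0000
Numerator Σ_{t=1}^{9}(x_t−x̄)(x_{t+2}−x̄) = 11.0000
Denominator Σ(x_t−x̄)² = 62.0000
r_2 = 11.0000 / 62.0000 = 0.177

0.177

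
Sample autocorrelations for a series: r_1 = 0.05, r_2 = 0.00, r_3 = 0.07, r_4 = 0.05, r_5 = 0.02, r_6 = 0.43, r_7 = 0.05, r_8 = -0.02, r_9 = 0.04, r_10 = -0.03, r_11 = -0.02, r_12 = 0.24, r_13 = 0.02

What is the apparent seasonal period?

6

The largest autocorrelation is r_6 = 0.43, with a weaker echo at lag 12 (0.24); the remaining lags stay at or below 0.07.
The dominant spike at lag 6 indicates a seasonal period of 6.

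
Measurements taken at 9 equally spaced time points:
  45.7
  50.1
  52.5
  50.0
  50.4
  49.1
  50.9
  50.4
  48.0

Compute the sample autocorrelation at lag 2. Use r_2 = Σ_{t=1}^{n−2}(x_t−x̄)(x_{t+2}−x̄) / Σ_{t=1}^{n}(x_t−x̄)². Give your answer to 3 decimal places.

-0.364

Mean x̄ = (45.7 + 50.1 + 52.5 + 50.0 + 50.4 + 49.1 + 50.9 + 50.4 + 48.0)/9 = 49.6778
Numerator Σ_{t=1}^{7}(x_t−x̄)(x_{t+2}−x̄) = -10.8232
Denominator Σ(x_t−x̄)² = 29.7556
r_2 = -10.8232 / 29.7556 = -0.364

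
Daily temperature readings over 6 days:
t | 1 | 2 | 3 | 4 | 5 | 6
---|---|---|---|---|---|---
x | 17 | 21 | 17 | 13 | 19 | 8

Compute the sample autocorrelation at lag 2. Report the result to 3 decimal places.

Mean x̄ = (17 + 21 + 17 + 13 + 19 + 8)/6 = 15.8333
Deviations from mean: 1.1667, 5.1667, 1.1667, -2.8333, 3.1667, -7.8333
Σ(x_t−x̄)(x_{t+2}−x̄) = (1.3611) + (-14.6389) + (3.6944) + (22.1944) = 12.6111
Denominator Σ(x_t−x̄)² = 108.8333
r_2 = 12.6111 / 108.8333 = 0.116

0.116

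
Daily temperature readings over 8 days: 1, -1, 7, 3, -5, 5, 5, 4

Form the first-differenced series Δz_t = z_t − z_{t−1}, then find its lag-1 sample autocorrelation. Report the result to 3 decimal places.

First differences Δz: -2, 8, -4, -8, 10, 0, -1
Mean of differences = 0.4286
Numerator Σ(Δz_t−Δz̄)(Δz_{t+1}−Δz̄) = -98.7551
Denominator Σ(Δz_t−Δz̄)² = 247.7143
r_1(Δz) = -98.7551 / 247.7143 = -0.399

-0.399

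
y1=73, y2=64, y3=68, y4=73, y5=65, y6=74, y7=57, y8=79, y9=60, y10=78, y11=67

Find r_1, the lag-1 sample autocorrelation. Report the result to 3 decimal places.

-0.834

Mean ȳ = (73 + 64 + 68 + 73 + 65 + 74 + 57 + 79 + 60 + 78 + 67)/11 = 68.9091
Numerator Σ_{t=1}^{10}(y_t−ȳ)(y_{t+1}−ȳ) = -424.2810
Denominator Σ(y_t−ȳ)² = 508.9091
r_1 = -424.2810 / 508.9091 = -0.834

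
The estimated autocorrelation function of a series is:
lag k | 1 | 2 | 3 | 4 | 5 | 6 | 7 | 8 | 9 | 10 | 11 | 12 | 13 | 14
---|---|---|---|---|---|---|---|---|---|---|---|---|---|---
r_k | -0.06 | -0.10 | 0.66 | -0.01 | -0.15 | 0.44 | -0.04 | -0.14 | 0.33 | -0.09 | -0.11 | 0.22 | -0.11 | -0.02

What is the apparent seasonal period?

The largest autocorrelation is r_3 = 0.66, with weaker echoes at lags 6 (0.44), 9 (0.33) and 12 (0.22); the remaining lags stay at or below -0.01.
The dominant spike at lag 3 indicates a seasonal period of 3.

3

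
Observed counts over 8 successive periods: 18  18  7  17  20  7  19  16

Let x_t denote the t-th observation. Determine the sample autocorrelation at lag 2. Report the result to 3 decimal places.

-0.313

Mean x̄ = (18 + 18 + 7 + 17 + 20 + 7 + 19 + 16)/8 = 15.2500
Deviations from mean: 2.7500, 2.7500, -8.2500, 1.7500, 4.7500, -8.2500, 3.7500, 0.7500
Σ(x_t−x̄)(x_{t+2}−x̄) = (-22.6875) + (4.8125) + (-39.1875) + (-14.4375) + (17.8125) + (-6.1875) = -59.8750
Denominator Σ(x_t−x̄)² = 191.5000
r_2 = -59.8750 / 191.5000 = -0.313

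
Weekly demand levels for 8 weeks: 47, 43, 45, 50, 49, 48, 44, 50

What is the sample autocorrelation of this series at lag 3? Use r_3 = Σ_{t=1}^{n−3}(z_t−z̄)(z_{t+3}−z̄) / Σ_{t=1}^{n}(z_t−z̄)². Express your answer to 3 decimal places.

Mean z̄ = (47 + 43 + 45 + 50 + 49 + 48 + 44 + 50)/8 = 47.0000
Deviations from mean: 0.0000, -4.0000, -2.0000, 3.0000, 2.0000, 1.0000, -3.0000, 3.0000
Σ(z_t−z̄)(z_{t+3}−z̄) = (0.0000) + (-8.0000) + (-2.0000) + (-9.0000) + (6.0000) = -13.0000
Denominator Σ(z_t−z̄)² = 52.0000
r_3 = -13.0000 / 52.0000 = -0.250

-0.250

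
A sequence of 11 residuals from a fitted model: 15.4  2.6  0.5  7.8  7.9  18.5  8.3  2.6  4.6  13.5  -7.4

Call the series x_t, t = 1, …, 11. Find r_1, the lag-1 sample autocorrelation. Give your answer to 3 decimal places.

-0.168

Mean x̄ = (15.4 + 2.6 + 0.5 + 7.8 + 7.9 + 18.5 + 8.3 + 2.6 + 4.6 + 13.5 − 7.4)/11 = 6.7545
Numerator Σ_{t=1}^{10}(x_t−x̄)(x_{t+1}−x̄) = -91.1502
Denominator Σ(x_t−x̄)² = 541.6273
r_1 = -91.1502 / 541.6273 = -0.168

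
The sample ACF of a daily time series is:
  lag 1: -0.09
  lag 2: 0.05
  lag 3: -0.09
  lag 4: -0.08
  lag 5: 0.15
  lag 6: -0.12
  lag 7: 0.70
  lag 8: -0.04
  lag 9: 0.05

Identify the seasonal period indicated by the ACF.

7

The largest autocorrelation is r_7 = 0.70; the remaining lags stay at or below 0.15.
The dominant spike at lag 7 indicates a seasonal period of 7.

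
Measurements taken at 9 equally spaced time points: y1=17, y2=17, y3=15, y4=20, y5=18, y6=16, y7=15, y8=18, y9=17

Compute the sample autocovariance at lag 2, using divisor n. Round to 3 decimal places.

Mean ȳ = (17 + 17 + 15 + 20 + 18 + 16 + 15 + 18 + 17)/9 = 17.0000
Σ_{t=1}^{7}(y_t−ȳ)(y_{t+2}−ȳ) = -8.0000
γ_2 = -8.0000 / 9 = -0.889

-0.889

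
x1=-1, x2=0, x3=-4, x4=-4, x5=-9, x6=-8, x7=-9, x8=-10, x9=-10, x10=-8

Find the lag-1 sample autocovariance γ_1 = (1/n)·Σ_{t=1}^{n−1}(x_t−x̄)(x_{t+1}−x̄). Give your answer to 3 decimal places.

8.611

Mean x̄ = (-1 + 0 − 4 − 4 − 9 − 8 − 9 − 10 − 10 − 8)/10 = -6.3000
Σ_{t=1}^{9}(x_t−x̄)(x_{t+1}−x̄) = 86.1100
γ_1 = 86.1100 / 10 = 8.611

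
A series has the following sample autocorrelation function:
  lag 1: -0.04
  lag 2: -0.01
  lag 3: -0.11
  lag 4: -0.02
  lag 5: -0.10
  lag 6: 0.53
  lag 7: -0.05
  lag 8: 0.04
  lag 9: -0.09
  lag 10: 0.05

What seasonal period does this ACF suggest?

6

The largest autocorrelation is r_6 = 0.53; the remaining lags stay at or below 0.05.
The dominant spike at lag 6 indicates a seasonal period of 6.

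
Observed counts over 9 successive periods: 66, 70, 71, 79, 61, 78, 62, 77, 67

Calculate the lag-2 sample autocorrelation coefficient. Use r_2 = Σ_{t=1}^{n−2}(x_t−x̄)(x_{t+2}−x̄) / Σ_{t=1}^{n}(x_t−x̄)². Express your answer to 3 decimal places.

0.578

Mean x̄ = (66 + 70 + 71 + 79 + 61 + 78 + 62 + 77 + 67)/9 = 70.1111
Σ(x_t−x̄)(x_{t+2}−x̄) = (-3.6543) + (-0.9877) + (-8.0988) + (70.1235) + (73.9012) + (54.3457) + (25.2346) = 210.8642
Denominator Σ(x_t−x̄)² = 364.8889
r_2 = 210.8642 / 364.8889 = 0.578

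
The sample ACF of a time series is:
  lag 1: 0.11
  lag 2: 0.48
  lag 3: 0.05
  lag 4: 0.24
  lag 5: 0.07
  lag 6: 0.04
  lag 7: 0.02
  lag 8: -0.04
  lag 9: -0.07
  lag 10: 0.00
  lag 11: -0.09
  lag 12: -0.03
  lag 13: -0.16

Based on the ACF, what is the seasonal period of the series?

The largest autocorrelation is r_2 = 0.48, with a weaker echo at lag 4 (0.24); the remaining lags stay at or below 0.11.
The dominant spike at lag 2 indicates a seasonal period of 2.

2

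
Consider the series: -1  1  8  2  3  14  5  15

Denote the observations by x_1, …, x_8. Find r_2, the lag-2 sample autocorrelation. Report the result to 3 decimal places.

0.174

Mean x̄ = (-1 + 1 + 8 + 2 + 3 + 14 + 5 + 15)/8 = 5.8750
Deviations from mean: -6.8750, -4.8750, 2.1250, -3.8750, -2.8750, 8.1250, -0.8750, 9.1250
Σ(x_t−x̄)(x_{t+2}−x̄) = (-14.6094) + (18.8906) + (-6.1094) + (-31.4844) + (2.5156) + (74.1406) = 43.3438
Denominator Σ(x_t−x̄)² = 248.8750
r_2 = 43.3438 / 248.8750 = 0.174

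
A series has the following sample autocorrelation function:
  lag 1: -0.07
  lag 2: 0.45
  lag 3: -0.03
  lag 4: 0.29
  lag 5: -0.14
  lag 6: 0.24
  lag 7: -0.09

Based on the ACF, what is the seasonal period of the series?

The largest autocorrelation is r_2 = 0.45, with weaker echoes at lags 4 (0.29) and 6 (0.24); the remaining lags stay at or below -0.03.
The dominant spike at lag 2 indicates a seasonal period of 2.

2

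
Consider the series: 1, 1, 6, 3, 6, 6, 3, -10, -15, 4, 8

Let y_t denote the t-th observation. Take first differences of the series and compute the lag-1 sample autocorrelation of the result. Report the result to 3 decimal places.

0.094

First differences Δy: 0, 5, -3, 3, 0, -3, -13, -5, 19, 4
Mean of differences = 0.7000
Numerator Σ(Δy_t−Δȳ)(Δy_{t+1}−Δȳ) = 58.4100
Denominator Σ(Δy_t−Δȳ)² = 618.1000
r_1(Δy) = 58.4100 / 618.1000 = 0.094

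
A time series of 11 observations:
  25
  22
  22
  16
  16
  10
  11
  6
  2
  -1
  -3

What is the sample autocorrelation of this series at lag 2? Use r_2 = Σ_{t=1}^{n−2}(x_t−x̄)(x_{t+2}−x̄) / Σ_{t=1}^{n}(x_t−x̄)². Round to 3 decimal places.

Mean x̄ = (25 + 22 + 22 + 16 + 16 + 10 + 11 + 6 + 2 − 1 − 3)/11 = 11.4545
Numerator Σ_{t=1}^{9}(x_t−x̄)(x_{t+2}−x̄) = 446.8595
Denominator Σ(x_t−x̄)² = 932.7273
r_2 = 446.8595 / 932.7273 = 0.479

0.479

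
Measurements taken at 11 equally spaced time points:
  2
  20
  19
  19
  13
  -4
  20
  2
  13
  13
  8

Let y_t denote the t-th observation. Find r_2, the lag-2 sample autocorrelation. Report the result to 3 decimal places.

Mean ȳ = (2 + 20 + 19 + 19 + 13 − 4 + 20 + 2 + 13 + 13 + 8)/11 = 11.3636
Numerator Σ_{t=1}^{9}(y_t−ȳ)(y_{t+2}−ȳ) = 40.9174
Denominator Σ(y_t−ȳ)² = 696.5455
r_2 = 40.9174 / 696.5455 = 0.059

0.059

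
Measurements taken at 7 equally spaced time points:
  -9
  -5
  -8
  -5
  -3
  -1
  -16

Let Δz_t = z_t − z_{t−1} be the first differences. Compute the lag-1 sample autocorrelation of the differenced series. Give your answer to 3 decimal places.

First differences Δz: 4, -3, 3, 2, 2, -15
Mean of differences = -1.1667
Numerator Σ(Δz_t−Δz̄)(Δz_{t+1}−Δz̄) = -37.6944
Denominator Σ(Δz_t−Δz̄)² = 258.8333
r_1(Δz) = -37.6944 / 258.8333 = -0.146

-0.146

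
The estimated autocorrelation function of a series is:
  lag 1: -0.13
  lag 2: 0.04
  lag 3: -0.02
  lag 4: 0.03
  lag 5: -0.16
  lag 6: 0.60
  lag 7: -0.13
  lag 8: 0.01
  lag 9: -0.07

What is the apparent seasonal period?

The largest autocorrelation is r_6 = 0.60; the remaining lags stay at or below 0.04.
The dominant spike at lag 6 indicates a seasonal period of 6.

6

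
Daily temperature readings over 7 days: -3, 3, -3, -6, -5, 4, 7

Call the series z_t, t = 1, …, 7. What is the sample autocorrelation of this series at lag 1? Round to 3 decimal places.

0.229

Mean z̄ = (-3 + 3 − 3 − 6 − 5 + 4 + 7)/7 = -0.4286
Deviations from mean: -2.5714, 3.4286, -2.5714, -5.5714, -4.5714, 4.4286, 7.4286
Σ(z_t−z̄)(z_{t+1}−z̄) = (-8.8163) + (-8.8163) + (14.3265) + (25.4694) + (-20.2449) + (32.8980) = 34.8163
Denominator Σ(z_t−z̄)² = 151.7143
r_1 = 34.8163 / 151.7143 = 0.229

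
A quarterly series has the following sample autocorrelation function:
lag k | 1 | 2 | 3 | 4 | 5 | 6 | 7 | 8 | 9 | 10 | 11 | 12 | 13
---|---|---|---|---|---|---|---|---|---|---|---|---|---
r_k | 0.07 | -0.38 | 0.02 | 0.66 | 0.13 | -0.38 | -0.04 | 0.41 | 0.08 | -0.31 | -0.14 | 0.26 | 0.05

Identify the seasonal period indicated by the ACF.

The largest autocorrelation is r_4 = 0.66, with weaker echoes at lags 8 (0.41) and 12 (0.26); the remaining lags stay at or below 0.13.
The dominant spike at lag 4 indicates a seasonal period of 4.

4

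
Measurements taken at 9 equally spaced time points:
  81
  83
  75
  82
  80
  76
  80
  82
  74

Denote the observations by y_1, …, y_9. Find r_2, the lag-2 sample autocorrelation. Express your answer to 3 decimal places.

Mean ȳ = (81 + 83 + 75 + 82 + 80 + 76 + 80 + 82 + 74)/9 = 79.2222
Σ(y_t−ȳ)(y_{t+2}−ȳ) = (-7.5062) + (10.4938) + (-3.2840) + (-8.9506) + (0.6049) + (-8.9506) + (-4.0617) = -21.6543
Denominator Σ(y_t−ȳ)² = 89.5556
r_2 = -21.6543 / 89.5556 = -0.242

-0.242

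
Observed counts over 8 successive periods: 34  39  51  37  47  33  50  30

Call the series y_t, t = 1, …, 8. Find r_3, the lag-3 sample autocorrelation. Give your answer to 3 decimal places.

Mean ȳ = (34 + 39 + 51 + 37 + 47 + 33 + 50 + 30)/8 = 40.1250
Deviations from mean: -6.1250, -1.1250, 10.8750, -3.1250, 6.8750, -7.1250, 9.8750, -10.1250
Σ(y_t−ȳ)(y_{t+3}−ȳ) = (19.1406) + (-7.7344) + (-77.4844) + (-30.8594) + (-69.6094) = -166.5469
Denominator Σ(y_t−ȳ)² = 464.8750
r_3 = -166.5469 / 464.8750 = -0.358

-0.358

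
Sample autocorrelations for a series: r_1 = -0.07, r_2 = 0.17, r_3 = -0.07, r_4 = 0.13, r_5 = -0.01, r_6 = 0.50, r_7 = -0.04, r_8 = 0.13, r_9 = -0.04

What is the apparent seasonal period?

The largest autocorrelation is r_6 = 0.50; the remaining lags stay at or below 0.17.
The dominant spike at lag 6 indicates a seasonal period of 6.

6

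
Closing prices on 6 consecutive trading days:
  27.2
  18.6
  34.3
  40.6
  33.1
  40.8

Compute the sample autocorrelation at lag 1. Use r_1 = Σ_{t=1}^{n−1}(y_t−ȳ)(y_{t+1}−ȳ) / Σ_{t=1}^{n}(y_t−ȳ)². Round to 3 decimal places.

Mean ȳ = (27.2 + 18.6 + 34.3 + 40.6 + 33.1 + 40.8)/6 = 32.4333
Numerator Σ_{t=1}^{5}(y_t−ȳ)(y_{t+1}−ȳ) = 72.8389
Denominator Σ(y_t−ȳ)² = 359.3733
r_1 = 72.8389 / 359.3733 = 0.203

0.203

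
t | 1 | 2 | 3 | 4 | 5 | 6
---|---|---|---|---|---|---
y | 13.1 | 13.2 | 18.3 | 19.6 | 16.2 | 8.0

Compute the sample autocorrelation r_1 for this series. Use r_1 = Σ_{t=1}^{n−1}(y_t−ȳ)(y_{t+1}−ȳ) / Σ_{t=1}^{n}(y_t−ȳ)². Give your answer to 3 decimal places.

0.131

Mean ȳ = (13.1 + 13.2 + 18.3 + 19.6 + 16.2 + 8.0)/6 = 14.7333
Deviations from mean: -1.6333, -1.5333, 3.5667, 4.8667, 1.4667, -6.7333
Σ(y_t−ȳ)(y_{t+1}−ȳ) = (2.5044) + (-5.4689) + (17.3578) + (7.1378) + (-9.8756) = 11.6556
Denominator Σ(y_t−ȳ)² = 88.9133
r_1 = 11.6556 / 88.9133 = 0.131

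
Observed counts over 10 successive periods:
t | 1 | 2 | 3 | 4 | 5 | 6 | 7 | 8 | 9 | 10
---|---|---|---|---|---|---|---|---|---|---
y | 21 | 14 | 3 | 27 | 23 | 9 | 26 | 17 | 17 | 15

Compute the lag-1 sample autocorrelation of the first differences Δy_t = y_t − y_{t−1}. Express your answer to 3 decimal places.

First differences Δy: -7, -11, 24, -4, -14, 17, -9, 0, -2
Mean of differences = -0.6667
Numerator Σ(Δy_t−Δȳ)(Δy_{t+1}−Δȳ) = -616.4444
Denominator Σ(Δy_t−Δȳ)² = 1328.0000
r_1(Δy) = -616.4444 / 1328.0000 = -0.464

-0.464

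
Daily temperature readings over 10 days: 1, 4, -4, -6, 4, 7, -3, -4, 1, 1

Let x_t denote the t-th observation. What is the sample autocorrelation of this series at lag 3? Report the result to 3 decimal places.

Mean x̄ = (1 + 4 − 4 − 6 + 4 + 7 − 3 − 4 + 1 + 1)/10 = 0.1000
Numerator Σ_{t=1}^{7}(x_t−x̄)(x_{t+3}−x̄) = -12.2300
Denominator Σ(x_t−x̄)² = 160.9000
r_3 = -12.2300 / 160.9000 = -0.076

-0.076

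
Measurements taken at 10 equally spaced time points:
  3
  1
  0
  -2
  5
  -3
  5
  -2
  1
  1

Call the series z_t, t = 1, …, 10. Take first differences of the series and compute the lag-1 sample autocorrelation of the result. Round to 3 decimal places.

First differences Δz: -2, -1, -2, 7, -8, 8, -7, 3, 0
Mean of differences = -0.2222
Numerator Σ(Δz_t−Δz̄)(Δz_{t+1}−Δz̄) = -207.0494
Denominator Σ(Δz_t−Δz̄)² = 243.5556
r_1(Δz) = -207.0494 / 243.5556 = -0.850

-0.850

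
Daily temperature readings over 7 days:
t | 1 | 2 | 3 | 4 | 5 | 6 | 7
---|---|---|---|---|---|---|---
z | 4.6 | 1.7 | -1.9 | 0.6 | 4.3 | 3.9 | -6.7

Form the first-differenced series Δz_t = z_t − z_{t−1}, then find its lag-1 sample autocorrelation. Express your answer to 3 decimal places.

First differences Δz: -2.9, -3.6, 2.5, 3.7, -0.4, -10.6
Mean of differences = -1.8833
Numerator Σ(Δz_t−Δz̄)(Δz_{t+1}−Δz̄) = 14.0464
Denominator Σ(Δz_t−Δz̄)² = 132.5483
r_1(Δz) = 14.0464 / 132.5483 = 0.106

0.106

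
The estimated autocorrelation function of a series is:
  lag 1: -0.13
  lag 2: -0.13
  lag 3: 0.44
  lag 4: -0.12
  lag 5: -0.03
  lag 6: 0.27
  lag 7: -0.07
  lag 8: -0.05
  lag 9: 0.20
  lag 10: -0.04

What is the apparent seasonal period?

3

The largest autocorrelation is r_3 = 0.44, with weaker echoes at lags 6 (0.27) and 9 (0.20); the remaining lags stay at or below -0.03.
The dominant spike at lag 3 indicates a seasonal period of 3.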